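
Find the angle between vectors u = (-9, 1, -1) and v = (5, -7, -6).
u·v = -46, |u|² = 83, |v|² = 110
cos θ = -46/√9130 ≈ -0.4814
θ ≈ 118.8°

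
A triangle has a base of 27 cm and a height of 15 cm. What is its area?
Area = (1/2) * base * height
Area = (1/2) * 27 * 15
Area = 202.50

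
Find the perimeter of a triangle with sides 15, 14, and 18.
Perimeter = sum of all sides
Perimeter = 15 + 14 + 18
Perimeter = 47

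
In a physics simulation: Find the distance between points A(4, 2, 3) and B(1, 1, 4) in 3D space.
d = √[(-3)² + (-1)² + (1)²] = √11 = 3.317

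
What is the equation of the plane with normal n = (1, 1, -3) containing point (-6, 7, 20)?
d = n·P = (1)(-6) + (1)(7) + (-3)(20) = -59
Plane: x + y - 3z = -59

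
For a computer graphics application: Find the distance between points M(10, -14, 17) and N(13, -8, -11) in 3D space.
d = √[(3)² + (6)² + (-28)²] = √829 = 28.79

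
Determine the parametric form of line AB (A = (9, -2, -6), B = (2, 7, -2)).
Direction vector d = B - A = (-7, 9, 4)
x = 9 - 7t, y = -2 + 9t, z = -6 + 4t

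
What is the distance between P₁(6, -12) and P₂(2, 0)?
Using the distance formula: d = sqrt((x₂-x₁)² + (y₂-y₁)²)
dx = 2 - 6 = -4
dy = 0 - (-12) = 12
d = sqrt((-4)² + 12²) = sqrt(16 + 144) = sqrt(160) = 12.65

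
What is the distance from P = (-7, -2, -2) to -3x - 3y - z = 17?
d = |(-3)(-7) + (-3)(-2) + (-1)(-2) - (17)| / √((-3)² + (-3)² + (-1)²) = 12/√19 = 2.753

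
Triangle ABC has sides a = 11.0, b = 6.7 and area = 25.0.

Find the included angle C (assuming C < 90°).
Area = ½ab·sin(C)  →  sin(C) = 2·Area/(ab)
sin(C) = 2·25.0/(11.0·6.7) = 0.678426
C = arcsin(0.678426) = 42.72°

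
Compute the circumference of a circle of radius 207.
Circumference = 2 * pi * r
Circumference = 2 * pi * 207
Circumference = 1300.62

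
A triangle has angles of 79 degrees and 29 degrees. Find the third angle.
Sum of angles in a triangle = 180 degrees
Third angle = 180 - 79 - 29
Third angle = 72 degrees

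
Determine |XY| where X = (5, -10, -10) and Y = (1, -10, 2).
d = √[(-4)² + (0)² + (12)²] = √160 = 12.65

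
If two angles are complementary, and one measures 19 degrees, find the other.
Complementary angles sum to 90 degrees.
Other angle = 90 - 19
Other angle = 71 degrees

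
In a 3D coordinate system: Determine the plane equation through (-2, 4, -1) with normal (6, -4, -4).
d = n·P = (6)(-2) + (-4)(4) + (-4)(-1) = -24
Plane: 6x - 4y - 4z = -24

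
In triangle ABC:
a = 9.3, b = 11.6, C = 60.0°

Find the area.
Using A = ½ab·sin(C):
A = ½·9.3·11.6·sin(60.0°) = ½·107.88·0.866025 = 46.71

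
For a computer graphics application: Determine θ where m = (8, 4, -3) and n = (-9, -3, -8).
m·n = -60, |m|² = 89, |n|² = 154
cos θ = -60/√13706 ≈ -0.5125
θ ≈ 120.8°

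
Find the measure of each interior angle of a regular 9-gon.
Interior angle of a regular n-gon = (n-2)*180/n
Interior angle = (9-2)*180/9
Interior angle = 7*180/9
Interior angle = 1260/9
Interior angle = 140 degrees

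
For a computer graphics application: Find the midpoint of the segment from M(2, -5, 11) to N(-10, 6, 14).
Midpoint = ((2-10)/2, (-5+6)/2, (11+14)/2) = (-4, 0.5, 12.5)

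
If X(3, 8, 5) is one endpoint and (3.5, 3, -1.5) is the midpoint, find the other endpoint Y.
Y = (2×3.5 - 3, 2×3 - 8, 2×(-1.5) - 5) = (4, -2, -8)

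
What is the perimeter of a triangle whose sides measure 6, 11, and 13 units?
Perimeter = sum of all sides
Perimeter = 6 + 11 + 13
Perimeter = 30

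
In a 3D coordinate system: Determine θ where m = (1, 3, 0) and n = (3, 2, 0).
m·n = 9, |m|² = 10, |n|² = 13
cos θ = 9/√130 ≈ 0.7894
θ ≈ 37.87°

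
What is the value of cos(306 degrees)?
cos(306 degrees) = 0.5878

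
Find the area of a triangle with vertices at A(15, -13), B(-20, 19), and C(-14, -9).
Using the coordinate formula: Area = (1/2)|x₁(y₂-y₃) + x₂(y₃-y₁) + x₃(y₁-y₂)|
Area = (1/2)|15(19-(-9)) + (-20)((-9)-(-13)) + (-14)((-13)-19)|
Area = (1/2)|15*28 + (-20)*4 + (-14)*(-32)|
Area = (1/2)|420 + (-80) + 448|
Area = (1/2)*788 = 394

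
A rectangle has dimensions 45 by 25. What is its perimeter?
Perimeter = 2 * (length + width)
Perimeter = 2 * (45 + 25)
Perimeter = 2 * 70
Perimeter = 140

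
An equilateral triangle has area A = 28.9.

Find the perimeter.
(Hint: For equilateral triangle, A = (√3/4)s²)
A = (√3/4)s²  →  s² = 4A/√3 = 4·28.9/√3 = 66.7417
s = 8.16956
Perimeter = 3s = 24.51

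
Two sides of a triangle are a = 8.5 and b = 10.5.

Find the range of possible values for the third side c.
By the triangle inequality: |a - b| < c < a + b
|8.5 - 10.5| < c < 8.5 + 10.5
2 < c < 19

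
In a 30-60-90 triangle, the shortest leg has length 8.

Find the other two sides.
Long leg = 8√3 = 13.86, Hypotenuse = 16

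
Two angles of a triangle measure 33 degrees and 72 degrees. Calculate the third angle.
Sum of angles in a triangle = 180 degrees
Third angle = 180 - 33 - 72
Third angle = 75 degrees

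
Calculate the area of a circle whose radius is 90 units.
Area = pi * r²
Area = pi * 90²
Area = pi * 8100
Area = 25446.90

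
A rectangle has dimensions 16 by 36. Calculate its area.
Area = length * width
Area = 16 * 36
Area = 576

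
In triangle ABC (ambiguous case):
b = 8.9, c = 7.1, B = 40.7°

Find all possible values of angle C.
sin(C)/c = sin(B)/b  →  sin(C) = c·sin(B)/b = 7.1·sin(40.7°)/8.9 = 0.520213
C₁ = arcsin(0.520213) = 31.35°,  C₂ = 180° - C₁ = 148.65°
Check C₂: A = 180° - 40.7° - 148.65° = -9.35° ≤ 0, rejected
C = 31.35° (one solution)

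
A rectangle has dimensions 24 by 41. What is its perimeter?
Perimeter = 2 * (length + width)
Perimeter = 2 * (24 + 41)
Perimeter = 2 * 65
Perimeter = 130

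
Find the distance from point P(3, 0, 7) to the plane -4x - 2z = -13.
d = |(-4)(3) + 0(0) + (-2)(7) - (-13)| / √((-4)² + 0² + (-2)²) = 13/√20 = 2.907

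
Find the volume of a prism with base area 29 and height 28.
Volume = base area * height
Volume = 29 * 28
Volume = 812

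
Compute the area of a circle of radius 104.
Area = pi * r²
Area = pi * 104²
Area = pi * 10816
Area = 33979.47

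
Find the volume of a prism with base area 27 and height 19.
Volume = base area * height
Volume = 27 * 19
Volume = 513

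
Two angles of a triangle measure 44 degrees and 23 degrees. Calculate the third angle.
Sum of angles in a triangle = 180 degrees
Third angle = 180 - 44 - 23
Third angle = 113 degrees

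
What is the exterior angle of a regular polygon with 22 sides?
Exterior angle of a regular n-gon = 360/n
Exterior angle = 360/22
Exterior angle = 16.36 degrees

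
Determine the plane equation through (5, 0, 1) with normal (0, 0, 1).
d = n·P = (0)(5) + (0)(0) + (1)(1) = 1
Plane: z = 1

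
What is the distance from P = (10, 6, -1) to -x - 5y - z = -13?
d = |(-1)(10) + (-5)(6) + (-1)(-1) - (-13)| / √((-1)² + (-5)² + (-1)²) = 26/√27 = 5.004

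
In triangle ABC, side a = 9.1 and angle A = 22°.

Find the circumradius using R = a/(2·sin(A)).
R = a/(2·sin(A)) = 9.1/(2·sin(22°))
R = 9.1/(2·0.374607) = 9.1/0.749213 = 12.15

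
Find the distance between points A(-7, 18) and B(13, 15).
Using the distance formula: d = sqrt((x₂-x₁)² + (y₂-y₁)²)
dx = 13 - (-7) = 20
dy = 15 - 18 = -3
d = sqrt(20² + (-3)²) = sqrt(400 + 9) = sqrt(409) = 20.22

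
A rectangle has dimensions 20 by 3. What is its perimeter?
Perimeter = 2 * (length + width)
Perimeter = 2 * (20 + 3)
Perimeter = 2 * 23
Perimeter = 46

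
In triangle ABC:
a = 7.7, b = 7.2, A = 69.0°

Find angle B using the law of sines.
sin(B)/b = sin(A)/a
sin(B) = b·sin(A)/a = 7.2·sin(69.0°)/7.7 = 0.872958
B = arcsin(0.872958) = 60.8°  (b ≤ a, so B ≤ A and the acute solution is unique)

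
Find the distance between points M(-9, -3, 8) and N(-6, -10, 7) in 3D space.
d = √[(3)² + (-7)² + (-1)²] = √59 = 7.681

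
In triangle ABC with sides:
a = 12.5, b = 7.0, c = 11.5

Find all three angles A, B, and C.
By the law of cosines:
cos(A) = (b² + c² - a²)/(2bc) = 0.155280  →  A = 81.07°
cos(B) = (a² + c² - b²)/(2ac) = 0.833043  →  B = 33.59°
cos(C) = (a² + b² - c²)/(2ab) = 0.417143  →  C = 65.35°
Check: A + B + C = 180.0° ✓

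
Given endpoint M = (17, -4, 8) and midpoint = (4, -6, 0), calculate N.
N = (2×4 - 17, 2×(-6) - (-4), 2×0 - 8) = (-9, -8, -8)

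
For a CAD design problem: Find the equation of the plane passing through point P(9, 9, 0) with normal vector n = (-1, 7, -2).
d = n·P = (-1)(9) + (7)(9) + (-2)(0) = 54
Plane: -x + 7y - 2z = 54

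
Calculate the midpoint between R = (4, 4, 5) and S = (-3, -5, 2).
Midpoint = ((4-3)/2, (4-5)/2, (5+2)/2) = (0.5, -0.5, 3.5)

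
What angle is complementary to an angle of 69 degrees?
Complementary angles sum to 90 degrees.
Other angle = 90 - 69
Other angle = 21 degrees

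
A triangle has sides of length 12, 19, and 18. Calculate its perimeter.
Perimeter = sum of all sides
Perimeter = 12 + 19 + 18
Perimeter = 49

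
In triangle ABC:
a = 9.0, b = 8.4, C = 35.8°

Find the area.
Using A = ½ab·sin(C):
A = ½·9.0·8.4·sin(35.8°) = ½·75.6·0.584958 = 22.11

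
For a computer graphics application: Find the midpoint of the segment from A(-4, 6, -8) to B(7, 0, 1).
Midpoint = ((-4+7)/2, (6+0)/2, (-8+1)/2) = (1.5, 3, -3.5)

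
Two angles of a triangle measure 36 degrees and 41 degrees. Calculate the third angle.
Sum of angles in a triangle = 180 degrees
Third angle = 180 - 36 - 41
Third angle = 103 degrees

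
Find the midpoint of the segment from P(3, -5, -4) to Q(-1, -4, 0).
Midpoint = ((3-1)/2, (-5-4)/2, (-4+0)/2) = (1, -4.5, -2)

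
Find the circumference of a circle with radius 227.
Circumference = 2 * pi * r
Circumference = 2 * pi * 227
Circumference = 1426.28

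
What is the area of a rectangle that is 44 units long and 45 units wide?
Area = length * width
Area = 44 * 45
Area = 1980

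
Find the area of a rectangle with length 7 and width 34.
Area = length * width
Area = 7 * 34
Area = 238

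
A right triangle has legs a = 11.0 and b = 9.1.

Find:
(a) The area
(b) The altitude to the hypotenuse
(a) Area = ½ab = ½·11.0·9.1 = 50.05
(b) Hypotenuse c = √(11.0² + 9.1²) = √203.81 = 14.2762
    Area = ½·c·h_c  →  h_c = 2·Area/c = 2·50.05/14.2762 = 7.012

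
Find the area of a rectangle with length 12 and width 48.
Area = length * width
Area = 12 * 48
Area = 576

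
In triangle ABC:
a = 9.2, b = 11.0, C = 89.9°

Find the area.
Using A = ½ab·sin(C):
A = ½·9.2·11.0·sin(89.9°) = ½·101.2·0.999998 = 50.6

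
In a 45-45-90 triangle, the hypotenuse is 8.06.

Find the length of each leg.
In a 45-45-90 triangle, hypotenuse = leg·√2  →  leg = hypotenuse/√2
leg = 8.06/√2 = 5.699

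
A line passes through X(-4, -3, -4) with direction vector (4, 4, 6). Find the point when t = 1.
P(1) = (-4 + 4(1), -3 + 4(1), -4 + 6(1)) = (0, 1, 2)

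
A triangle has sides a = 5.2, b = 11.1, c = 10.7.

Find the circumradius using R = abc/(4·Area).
s = (a+b+c)/2 = 13.5
Area = √(s(s-a)(s-b)(s-c)) = √(13.5·8.3·2.4·2.8) = 27.4404
R = abc/(4·Area) = (5.2·11.1·10.7)/(4·27.4404) = 617.604/109.7616 = 5.627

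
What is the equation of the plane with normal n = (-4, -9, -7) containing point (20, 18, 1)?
d = n·P = (-4)(20) + (-9)(18) + (-7)(1) = -249
Plane: -4x - 9y - 7z = -249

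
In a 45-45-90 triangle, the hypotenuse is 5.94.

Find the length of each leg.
In a 45-45-90 triangle, hypotenuse = leg·√2  →  leg = hypotenuse/√2
leg = 5.94/√2 = 4.2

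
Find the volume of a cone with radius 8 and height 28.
Volume = (1/3) * pi * r² * h
Volume = (1/3) * pi * 8² * 28
Volume = (1/3) * pi * 64 * 28
Volume = (1/3) * pi * 1792
Volume = 1876.58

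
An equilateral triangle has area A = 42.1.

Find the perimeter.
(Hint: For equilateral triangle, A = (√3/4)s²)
A = (√3/4)s²  →  s² = 4A/√3 = 4·42.1/√3 = 97.2258
s = 9.86031
Perimeter = 3s = 29.58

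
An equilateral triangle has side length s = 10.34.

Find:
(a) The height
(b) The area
(a) Height h = s·√3/2 = 10.34·√3/2 = 8.955
(b) Area = (√3/4)·s² = (√3/4)·10.34² = (√3/4)·106.916 = 46.3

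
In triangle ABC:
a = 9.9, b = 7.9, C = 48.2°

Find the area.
Using A = ½ab·sin(C):
A = ½·9.9·7.9·sin(48.2°) = ½·78.21·0.745476 = 29.15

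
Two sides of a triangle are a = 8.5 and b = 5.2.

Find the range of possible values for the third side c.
By the triangle inequality: |a - b| < c < a + b
|8.5 - 5.2| < c < 8.5 + 5.2
3.3 < c < 13.7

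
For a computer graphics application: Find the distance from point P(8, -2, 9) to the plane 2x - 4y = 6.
d = |2(8) + (-4)(-2) + 0(9) - (6)| / √(2² + (-4)² + 0²) = 18/√20 = 4.025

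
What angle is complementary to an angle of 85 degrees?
Complementary angles sum to 90 degrees.
Other angle = 90 - 85
Other angle = 5 degrees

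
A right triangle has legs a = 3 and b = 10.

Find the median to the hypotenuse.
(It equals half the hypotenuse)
Hypotenuse c = √(3² + 10²) = √109 = 10.4403
Median to hypotenuse = c/2 = 5.22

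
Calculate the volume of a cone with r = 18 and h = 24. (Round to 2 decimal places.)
Volume = (1/3) * pi * r² * h
Volume = (1/3) * pi * 18² * 24
Volume = (1/3) * pi * 324 * 24
Volume = (1/3) * pi * 7776
Volume = 8143.01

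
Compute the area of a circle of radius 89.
Area = pi * r²
Area = pi * 89²
Area = pi * 7921
Area = 24884.56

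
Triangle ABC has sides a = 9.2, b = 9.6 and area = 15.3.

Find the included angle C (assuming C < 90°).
Area = ½ab·sin(C)  →  sin(C) = 2·Area/(ab)
sin(C) = 2·15.3/(9.2·9.6) = 0.346467
C = arcsin(0.346467) = 20.27°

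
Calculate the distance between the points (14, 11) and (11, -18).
Using the distance formula: d = sqrt((x₂-x₁)² + (y₂-y₁)²)
dx = 11 - 14 = -3
dy = (-18) - 11 = -29
d = sqrt((-3)² + (-29)²) = sqrt(9 + 841) = sqrt(850) = 29.15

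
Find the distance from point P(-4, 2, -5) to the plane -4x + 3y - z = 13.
d = |(-4)(-4) + 3(2) + (-1)(-5) - (13)| / √((-4)² + 3² + (-1)²) = 14/√26 = 2.746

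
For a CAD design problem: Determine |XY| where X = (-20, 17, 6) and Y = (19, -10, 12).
d = √[(39)² + (-27)² + (6)²] = √2286 = 47.81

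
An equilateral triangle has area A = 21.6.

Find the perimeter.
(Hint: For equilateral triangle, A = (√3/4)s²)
A = (√3/4)s²  →  s² = 4A/√3 = 4·21.6/√3 = 49.8831
s = 7.06279
Perimeter = 3s = 21.19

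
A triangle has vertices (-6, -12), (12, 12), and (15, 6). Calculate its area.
Using the coordinate formula: Area = (1/2)|x₁(y₂-y₃) + x₂(y₃-y₁) + x₃(y₁-y₂)|
Area = (1/2)|(-6)(12-6) + 12(6-(-12)) + 15((-12)-12)|
Area = (1/2)|(-6)*6 + 12*18 + 15*(-24)|
Area = (1/2)|(-36) + 216 + (-360)|
Area = (1/2)*180 = 90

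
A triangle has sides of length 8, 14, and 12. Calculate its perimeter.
Perimeter = sum of all sides
Perimeter = 8 + 14 + 12
Perimeter = 34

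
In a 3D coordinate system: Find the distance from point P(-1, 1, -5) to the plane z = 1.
d = |0(-1) + 0(1) + 1(-5) - (1)| / √(0² + 0² + 1²) = 6/√1 = 6.0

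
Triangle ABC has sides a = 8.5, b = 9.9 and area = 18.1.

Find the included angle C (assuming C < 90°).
Area = ½ab·sin(C)  →  sin(C) = 2·Area/(ab)
sin(C) = 2·18.1/(8.5·9.9) = 0.430184
C = arcsin(0.430184) = 25.48°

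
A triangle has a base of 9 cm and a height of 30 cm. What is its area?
Area = (1/2) * base * height
Area = (1/2) * 9 * 30
Area = 135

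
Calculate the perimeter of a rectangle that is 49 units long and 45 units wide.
Perimeter = 2 * (length + width)
Perimeter = 2 * (49 + 45)
Perimeter = 2 * 94
Perimeter = 188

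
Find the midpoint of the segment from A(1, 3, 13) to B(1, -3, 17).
Midpoint = ((1+1)/2, (3-3)/2, (13+17)/2) = (1, 0, 15)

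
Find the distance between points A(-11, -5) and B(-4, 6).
Using the distance formula: d = sqrt((x₂-x₁)² + (y₂-y₁)²)
dx = (-4) - (-11) = 7
dy = 6 - (-5) = 11
d = sqrt(7² + 11²) = sqrt(49 + 121) = sqrt(170) = 13.04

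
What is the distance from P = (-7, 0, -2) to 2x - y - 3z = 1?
d = |2(-7) + (-1)(0) + (-3)(-2) - (1)| / √(2² + (-1)² + (-3)²) = 9/√14 = 2.405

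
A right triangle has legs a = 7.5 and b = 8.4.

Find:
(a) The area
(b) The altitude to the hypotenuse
(a) Area = ½ab = ½·7.5·8.4 = 31.5
(b) Hypotenuse c = √(7.5² + 8.4²) = √126.81 = 11.261
    Area = ½·c·h_c  →  h_c = 2·Area/c = 2·31.5/11.261 = 5.595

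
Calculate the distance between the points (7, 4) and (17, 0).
Using the distance formula: d = sqrt((x₂-x₁)² + (y₂-y₁)²)
dx = 17 - 7 = 10
dy = 0 - 4 = -4
d = sqrt(10² + (-4)²) = sqrt(100 + 16) = sqrt(116) = 10.77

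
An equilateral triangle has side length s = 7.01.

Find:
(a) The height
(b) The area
(a) Height h = s·√3/2 = 7.01·√3/2 = 6.071
(b) Area = (√3/4)·s² = (√3/4)·7.01² = (√3/4)·49.1401 = 21.28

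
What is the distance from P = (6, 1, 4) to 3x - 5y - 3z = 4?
d = |3(6) + (-5)(1) + (-3)(4) - (4)| / √(3² + (-5)² + (-3)²) = 3/√43 = 0.4575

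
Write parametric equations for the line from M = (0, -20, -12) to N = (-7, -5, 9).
Direction vector d = N - M = (-7, 15, 21)
x = 0 - 7t, y = -20 + 15t, z = -12 + 21t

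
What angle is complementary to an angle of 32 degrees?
Complementary angles sum to 90 degrees.
Other angle = 90 - 32
Other angle = 58 degrees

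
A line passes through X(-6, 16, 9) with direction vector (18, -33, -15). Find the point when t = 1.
P(1) = (-6 + 18(1), 16 + (-33)(1), 9 + (-15)(1)) = (12, -17, -6)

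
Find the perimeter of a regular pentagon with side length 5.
Perimeter = number of sides * side length
Perimeter = 5 * 5
Perimeter = 25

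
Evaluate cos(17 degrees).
cos(17 degrees) = 0.9563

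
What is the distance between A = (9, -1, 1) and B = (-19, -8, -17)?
d = √[(-28)² + (-7)² + (-18)²] = √1157 = 34.01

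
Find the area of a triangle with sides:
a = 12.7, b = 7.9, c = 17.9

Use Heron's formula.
s = (a+b+c)/2 = (12.7+7.9+17.9)/2 = 19.25
A = √(s(s-a)(s-b)(s-c)) = √(19.25·6.55·11.35·1.35)
A = √1931.98 = 43.95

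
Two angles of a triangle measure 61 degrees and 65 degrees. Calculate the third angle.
Sum of angles in a triangle = 180 degrees
Third angle = 180 - 61 - 65
Third angle = 54 degrees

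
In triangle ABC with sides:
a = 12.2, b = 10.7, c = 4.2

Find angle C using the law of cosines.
cos(C) = (a² + b² - c²)/(2ab)
cos(C) = (12.2² + 10.7² - 4.2²)/(2·12.2·10.7) = 245.69/261.08 = 0.941053
C = arccos(0.941053) = 19.77°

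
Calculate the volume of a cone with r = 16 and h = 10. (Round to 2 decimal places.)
Volume = (1/3) * pi * r² * h
Volume = (1/3) * pi * 16² * 10
Volume = (1/3) * pi * 256 * 10
Volume = (1/3) * pi * 2560
Volume = 2680.83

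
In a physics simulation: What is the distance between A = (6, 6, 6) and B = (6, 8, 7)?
d = √[(0)² + (2)² + (1)²] = √5 = 2.236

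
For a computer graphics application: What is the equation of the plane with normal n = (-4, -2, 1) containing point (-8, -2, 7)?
d = n·P = (-4)(-8) + (-2)(-2) + (1)(7) = 43
Plane: -4x - 2y + z = 43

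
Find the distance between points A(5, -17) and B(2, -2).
Using the distance formula: d = sqrt((x₂-x₁)² + (y₂-y₁)²)
dx = 2 - 5 = -3
dy = (-2) - (-17) = 15
d = sqrt((-3)² + 15²) = sqrt(9 + 225) = sqrt(234) = 15.30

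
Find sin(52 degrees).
sin(52 degrees) = 0.788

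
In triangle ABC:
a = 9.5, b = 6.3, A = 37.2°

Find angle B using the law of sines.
sin(B)/b = sin(A)/a
sin(B) = b·sin(A)/a = 6.3·sin(37.2°)/9.5 = 0.400945
B = arcsin(0.400945) = 23.64°  (b ≤ a, so B ≤ A and the acute solution is unique)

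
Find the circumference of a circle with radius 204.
Circumference = 2 * pi * r
Circumference = 2 * pi * 204
Circumference = 1281.77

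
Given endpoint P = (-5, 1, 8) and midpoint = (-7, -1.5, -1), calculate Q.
Q = (2×(-7) - (-5), 2×(-1.5) - 1, 2×(-1) - 8) = (-9, -4, -10)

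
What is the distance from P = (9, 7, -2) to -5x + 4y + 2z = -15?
d = |(-5)(9) + 4(7) + 2(-2) - (-15)| / √((-5)² + 4² + 2²) = 6/√45 = 0.8944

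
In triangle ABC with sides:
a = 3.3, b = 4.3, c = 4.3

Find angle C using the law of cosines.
cos(C) = (a² + b² - c²)/(2ab)
cos(C) = (3.3² + 4.3² - 4.3²)/(2·3.3·4.3) = 10.89/28.38 = 0.383721
C = arccos(0.383721) = 67.44°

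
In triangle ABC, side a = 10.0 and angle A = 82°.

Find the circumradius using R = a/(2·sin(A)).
R = a/(2·sin(A)) = 10.0/(2·sin(82°))
R = 10.0/(2·0.990268) = 10.0/1.980536 = 5.049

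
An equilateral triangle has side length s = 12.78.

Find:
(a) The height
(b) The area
(a) Height h = s·√3/2 = 12.78·√3/2 = 11.07
(b) Area = (√3/4)·s² = (√3/4)·12.78² = (√3/4)·163.328 = 70.72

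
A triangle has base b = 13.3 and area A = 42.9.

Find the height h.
A = ½bh  →  h = 2A/b
h = 2·42.9/13.3 = 6.451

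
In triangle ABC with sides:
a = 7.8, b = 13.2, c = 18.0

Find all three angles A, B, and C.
By the law of cosines:
cos(A) = (b² + c² - a²)/(2bc) = 0.920455  →  A = 23.01°
cos(B) = (a² + c² - b²)/(2ac) = 0.750000  →  B = 41.41°
cos(C) = (a² + b² - c²)/(2ab) = -0.431818  →  C = 115.6°
Check: A + B + C = 180.0° ✓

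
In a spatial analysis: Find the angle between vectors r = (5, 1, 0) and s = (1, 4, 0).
r·s = 9, |r|² = 26, |s|² = 17
cos θ = 9/√442 ≈ 0.4281
θ ≈ 64.65°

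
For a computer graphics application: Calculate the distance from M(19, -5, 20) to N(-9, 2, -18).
d = √[(-28)² + (7)² + (-38)²] = √2277 = 47.72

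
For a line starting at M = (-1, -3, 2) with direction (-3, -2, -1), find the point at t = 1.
P(1) = (-1 + (-3)(1), -3 + (-2)(1), 2 + (-1)(1)) = (-4, -5, 1)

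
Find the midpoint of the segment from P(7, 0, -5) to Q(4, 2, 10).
Midpoint = ((7+4)/2, (0+2)/2, (-5+10)/2) = (5.5, 1, 2.5)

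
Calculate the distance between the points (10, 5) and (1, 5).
Using the distance formula: d = sqrt((x₂-x₁)² + (y₂-y₁)²)
dx = 1 - 10 = -9
dy = 5 - 5 = 0
d = sqrt((-9)² + 0²) = sqrt(81 + 0) = sqrt(81) = 9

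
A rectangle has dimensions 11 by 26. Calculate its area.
Area = length * width
Area = 11 * 26
Area = 286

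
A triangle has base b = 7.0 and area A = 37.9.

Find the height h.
A = ½bh  →  h = 2A/b
h = 2·37.9/7.0 = 10.83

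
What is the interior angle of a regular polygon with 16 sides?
Interior angle of a regular n-gon = (n-2)*180/n
Interior angle = (16-2)*180/16
Interior angle = 14*180/16
Interior angle = 2520/16
Interior angle = 157.50 degrees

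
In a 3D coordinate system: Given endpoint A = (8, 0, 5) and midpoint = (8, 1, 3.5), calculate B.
B = (2×8 - 8, 2×1 - 0, 2×3.5 - 5) = (8, 2, 2)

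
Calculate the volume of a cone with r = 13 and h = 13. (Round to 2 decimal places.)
Volume = (1/3) * pi * r² * h
Volume = (1/3) * pi * 13² * 13
Volume = (1/3) * pi * 169 * 13
Volume = (1/3) * pi * 2197
Volume = 2300.69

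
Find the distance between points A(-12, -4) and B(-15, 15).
Using the distance formula: d = sqrt((x₂-x₁)² + (y₂-y₁)²)
dx = (-15) - (-12) = -3
dy = 15 - (-4) = 19
d = sqrt((-3)² + 19²) = sqrt(9 + 361) = sqrt(370) = 19.24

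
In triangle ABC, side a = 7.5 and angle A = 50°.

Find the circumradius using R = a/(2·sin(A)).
R = a/(2·sin(A)) = 7.5/(2·sin(50°))
R = 7.5/(2·0.766044) = 7.5/1.532089 = 4.895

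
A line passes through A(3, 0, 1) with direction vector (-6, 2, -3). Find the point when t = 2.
P(2) = (3 + (-6)(2), 0 + 2(2), 1 + (-3)(2)) = (-9, 4, -5)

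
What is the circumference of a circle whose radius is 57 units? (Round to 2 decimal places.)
Circumference = 2 * pi * r
Circumference = 2 * pi * 57
Circumference = 358.14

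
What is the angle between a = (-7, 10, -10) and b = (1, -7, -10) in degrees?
a·b = 23, |a|² = 249, |b|² = 150
cos θ = 23/√37350 ≈ 0.119
θ ≈ 83.17°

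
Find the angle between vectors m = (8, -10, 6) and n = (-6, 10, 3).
m·n = -130, |m|² = 200, |n|² = 145
cos θ = -130/√29000 ≈ -0.7634
θ ≈ 139.8°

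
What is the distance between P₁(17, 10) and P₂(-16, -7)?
Using the distance formula: d = sqrt((x₂-x₁)² + (y₂-y₁)²)
dx = (-16) - 17 = -33
dy = (-7) - 10 = -17
d = sqrt((-33)² + (-17)²) = sqrt(1089 + 289) = sqrt(1378) = 37.12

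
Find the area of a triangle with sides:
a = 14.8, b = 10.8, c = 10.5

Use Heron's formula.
s = (a+b+c)/2 = (14.8+10.8+10.5)/2 = 18.05
A = √(s(s-a)(s-b)(s-c)) = √(18.05·3.25·7.25·7.55)
A = √3211.04 = 56.67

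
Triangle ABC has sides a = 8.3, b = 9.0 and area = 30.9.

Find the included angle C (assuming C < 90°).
Area = ½ab·sin(C)  →  sin(C) = 2·Area/(ab)
sin(C) = 2·30.9/(8.3·9.0) = 0.827309
C = arcsin(0.827309) = 55.82°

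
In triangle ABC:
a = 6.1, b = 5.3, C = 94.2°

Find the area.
Using A = ½ab·sin(C):
A = ½·6.1·5.3·sin(94.2°) = ½·32.33·0.997314 = 16.12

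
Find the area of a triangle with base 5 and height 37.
Area = (1/2) * base * height
Area = (1/2) * 5 * 37
Area = 92.50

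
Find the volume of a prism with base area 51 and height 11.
Volume = base area * height
Volume = 51 * 11
Volume = 561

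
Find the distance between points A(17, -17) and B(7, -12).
Using the distance formula: d = sqrt((x₂-x₁)² + (y₂-y₁)²)
dx = 7 - 17 = -10
dy = (-12) - (-17) = 5
d = sqrt((-10)² + 5²) = sqrt(100 + 25) = sqrt(125) = 11.18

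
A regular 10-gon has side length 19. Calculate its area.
For a regular 10-gon with side length s = 19:
Apothem a = s / (2*tan(pi/10)) = 19 / (2*tan(pi/10)) ≈ 29.238
Perimeter P = 10 * 19 = 190
Area = (1/2) * P * a = (1/2) * 190 * 29.238 = 2777.61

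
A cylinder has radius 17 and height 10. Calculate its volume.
Volume = pi * r² * h
Volume = pi * 17² * 10
Volume = pi * 289 * 10
Volume = pi * 2890
Volume = 9079.20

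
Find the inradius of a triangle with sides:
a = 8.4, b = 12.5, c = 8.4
s = (a+b+c)/2 = (8.4+12.5+8.4)/2 = 14.65
Area = √(s(s-a)(s-b)(s-c)) = √(14.65·6.25·2.15·6.25) = 35.0766
r = Area/s = 35.0766/14.65 = 2.394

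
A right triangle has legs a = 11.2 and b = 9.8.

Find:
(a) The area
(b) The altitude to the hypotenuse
(a) Area = ½ab = ½·11.2·9.8 = 54.88
(b) Hypotenuse c = √(11.2² + 9.8²) = √221.48 = 14.8822
    Area = ½·c·h_c  →  h_c = 2·Area/c = 2·54.88/14.8822 = 7.375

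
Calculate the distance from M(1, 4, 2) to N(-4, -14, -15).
d = √[(-5)² + (-18)² + (-17)²] = √638 = 25.26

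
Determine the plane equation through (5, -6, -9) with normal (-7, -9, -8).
d = n·P = (-7)(5) + (-9)(-6) + (-8)(-9) = 91
Plane: -7x - 9y - 8z = 91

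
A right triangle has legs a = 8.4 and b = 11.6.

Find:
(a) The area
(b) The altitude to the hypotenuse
(a) Area = ½ab = ½·8.4·11.6 = 48.72
(b) Hypotenuse c = √(8.4² + 11.6²) = √205.12 = 14.322
    Area = ½·c·h_c  →  h_c = 2·Area/c = 2·48.72/14.322 = 6.804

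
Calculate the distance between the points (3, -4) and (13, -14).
Using the distance formula: d = sqrt((x₂-x₁)² + (y₂-y₁)²)
dx = 13 - 3 = 10
dy = (-14) - (-4) = -10
d = sqrt(10² + (-10)²) = sqrt(100 + 100) = sqrt(200) = 14.14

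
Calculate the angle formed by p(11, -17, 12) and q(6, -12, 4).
p·q = 318, |p|² = 554, |q|² = 196
cos θ = 318/√108584 ≈ 0.965
θ ≈ 15.2°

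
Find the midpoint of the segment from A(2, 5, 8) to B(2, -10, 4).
Midpoint = ((2+2)/2, (5-10)/2, (8+4)/2) = (2, -2.5, 6)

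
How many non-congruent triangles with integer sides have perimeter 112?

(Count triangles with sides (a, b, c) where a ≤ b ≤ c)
With a ≤ b ≤ c and a + b + c = 112, the triangle inequality a + b > c gives c < 112/2, so c ≤ 55.
Iterate a from 1 to ⌊p/3⌋ = 37; for each a, b ranges from a to ⌊(p−a)/2⌋ with c = p − a − b, keeping only c ≥ b.
Triples: (2, 55, 55), (3, 54, 55), (4, 53, 55), …
Count = 261 triangles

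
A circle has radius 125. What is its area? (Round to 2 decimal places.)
Area = pi * r²
Area = pi * 125²
Area = pi * 15625
Area = 49087.39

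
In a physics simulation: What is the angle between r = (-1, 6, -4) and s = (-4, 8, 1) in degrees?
r·s = 48, |r|² = 53, |s|² = 81
cos θ = 48/√4293 ≈ 0.7326
θ ≈ 42.9°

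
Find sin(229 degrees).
sin(229 degrees) = -0.7547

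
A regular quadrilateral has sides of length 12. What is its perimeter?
Perimeter = number of sides * side length
Perimeter = 4 * 12
Perimeter = 48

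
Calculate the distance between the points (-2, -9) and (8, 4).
Using the distance formula: d = sqrt((x₂-x₁)² + (y₂-y₁)²)
dx = 8 - (-2) = 10
dy = 4 - (-9) = 13
d = sqrt(10² + 13²) = sqrt(100 + 169) = sqrt(269) = 16.40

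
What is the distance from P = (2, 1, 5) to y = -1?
d = |0(2) + 1(1) + 0(5) - (-1)| / √(0² + 1² + 0²) = 2/√1 = 2.0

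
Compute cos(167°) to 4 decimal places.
cos(167 degrees) = -0.9744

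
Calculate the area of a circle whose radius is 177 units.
Area = pi * r²
Area = pi * 177²
Area = pi * 31329
Area = 98422.96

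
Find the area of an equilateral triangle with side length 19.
Area = (sqrt(3)/4) * s²
Area = (sqrt(3)/4) * 19²
Area = (sqrt(3)/4) * 361
Area = 156.32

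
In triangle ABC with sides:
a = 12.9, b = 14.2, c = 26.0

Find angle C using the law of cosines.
cos(C) = (a² + b² - c²)/(2ab)
cos(C) = (12.9² + 14.2² - 26.0²)/(2·12.9·14.2) = -307.95/366.36 = -0.840567
C = arccos(-0.840567) = 147.2°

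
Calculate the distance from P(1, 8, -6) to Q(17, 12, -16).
d = √[(16)² + (4)² + (-10)²] = √372 = 19.29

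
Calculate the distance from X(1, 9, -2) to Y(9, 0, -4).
d = √[(8)² + (-9)² + (-2)²] = √149 = 12.21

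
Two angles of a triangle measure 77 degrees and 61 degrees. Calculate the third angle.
Sum of angles in a triangle = 180 degrees
Third angle = 180 - 77 - 61
Third angle = 42 degrees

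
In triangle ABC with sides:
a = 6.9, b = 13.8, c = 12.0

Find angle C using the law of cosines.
cos(C) = (a² + b² - c²)/(2ab)
cos(C) = (6.9² + 13.8² - 12.0²)/(2·6.9·13.8) = 94.05/190.44 = 0.493856
C = arccos(0.493856) = 60.41°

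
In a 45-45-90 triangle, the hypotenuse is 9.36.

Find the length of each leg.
In a 45-45-90 triangle, hypotenuse = leg·√2  →  leg = hypotenuse/√2
leg = 9.36/√2 = 6.619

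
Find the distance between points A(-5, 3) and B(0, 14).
Using the distance formula: d = sqrt((x₂-x₁)² + (y₂-y₁)²)
dx = 0 - (-5) = 5
dy = 14 - 3 = 11
d = sqrt(5² + 11²) = sqrt(25 + 121) = sqrt(146) = 12.08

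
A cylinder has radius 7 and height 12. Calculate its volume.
Volume = pi * r² * h
Volume = pi * 7² * 12
Volume = pi * 49 * 12
Volume = pi * 588
Volume = 1847.26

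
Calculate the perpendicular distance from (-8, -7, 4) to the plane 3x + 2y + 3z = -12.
d = |3(-8) + 2(-7) + 3(4) - (-12)| / √(3² + 2² + 3²) = 14/√22 = 2.985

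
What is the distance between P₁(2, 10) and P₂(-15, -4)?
Using the distance formula: d = sqrt((x₂-x₁)² + (y₂-y₁)²)
dx = (-15) - 2 = -17
dy = (-4) - 10 = -14
d = sqrt((-17)² + (-14)²) = sqrt(289 + 196) = sqrt(485) = 22.02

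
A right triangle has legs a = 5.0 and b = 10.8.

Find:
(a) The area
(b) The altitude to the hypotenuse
(a) Area = ½ab = ½·5.0·10.8 = 27
(b) Hypotenuse c = √(5.0² + 10.8²) = √141.64 = 11.9013
    Area = ½·c·h_c  →  h_c = 2·Area/c = 2·27/11.9013 = 4.537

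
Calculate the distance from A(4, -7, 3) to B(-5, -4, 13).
d = √[(-9)² + (3)² + (10)²] = √190 = 13.78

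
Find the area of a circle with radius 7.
Area = pi * r²
Area = pi * 7²
Area = pi * 49
Area = 153.94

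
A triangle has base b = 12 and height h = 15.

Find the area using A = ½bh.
A = ½·12·15 = 90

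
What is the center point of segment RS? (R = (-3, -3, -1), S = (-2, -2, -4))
Midpoint = ((-3-2)/2, (-3-2)/2, (-1-4)/2) = (-2.5, -2.5, -2.5)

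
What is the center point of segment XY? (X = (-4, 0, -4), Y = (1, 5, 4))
Midpoint = ((-4+1)/2, (0+5)/2, (-4+4)/2) = (-1.5, 2.5, 0)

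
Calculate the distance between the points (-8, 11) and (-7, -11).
Using the distance formula: d = sqrt((x₂-x₁)² + (y₂-y₁)²)
dx = (-7) - (-8) = 1
dy = (-11) - 11 = -22
d = sqrt(1² + (-22)²) = sqrt(1 + 484) = sqrt(485) = 22.02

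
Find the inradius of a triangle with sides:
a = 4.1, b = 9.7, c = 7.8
s = (a+b+c)/2 = (4.1+9.7+7.8)/2 = 10.8
Area = √(s(s-a)(s-b)(s-c)) = √(10.8·6.7·1.1·3) = 15.4528
r = Area/s = 15.4528/10.8 = 1.431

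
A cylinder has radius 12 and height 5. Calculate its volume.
Volume = pi * r² * h
Volume = pi * 12² * 5
Volume = pi * 144 * 5
Volume = pi * 720
Volume = 2261.95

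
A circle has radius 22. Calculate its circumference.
Circumference = 2 * pi * r
Circumference = 2 * pi * 22
Circumference = 138.23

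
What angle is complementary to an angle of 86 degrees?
Complementary angles sum to 90 degrees.
Other angle = 90 - 86
Other angle = 4 degrees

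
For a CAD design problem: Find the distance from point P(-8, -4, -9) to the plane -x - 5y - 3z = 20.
d = |(-1)(-8) + (-5)(-4) + (-3)(-9) - (20)| / √((-1)² + (-5)² + (-3)²) = 35/√35 = 5.916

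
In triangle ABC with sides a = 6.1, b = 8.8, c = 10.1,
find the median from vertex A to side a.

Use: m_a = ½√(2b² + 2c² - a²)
m_a = ½√(2·8.8² + 2·10.1² - 6.1²)
m_a = ½√(154.88 + 204.02 - 37.21) = ½√321.69 = 8.968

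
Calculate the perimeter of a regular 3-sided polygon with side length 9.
Perimeter = number of sides * side length
Perimeter = 3 * 9
Perimeter = 27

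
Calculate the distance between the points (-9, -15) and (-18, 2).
Using the distance formula: d = sqrt((x₂-x₁)² + (y₂-y₁)²)
dx = (-18) - (-9) = -9
dy = 2 - (-15) = 17
d = sqrt((-9)² + 17²) = sqrt(81 + 289) = sqrt(370) = 19.24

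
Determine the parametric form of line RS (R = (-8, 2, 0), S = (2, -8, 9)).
Direction vector d = S - R = (10, -10, 9)
x = -8 + 10t, y = 2 - 10t, z = 0 + 9t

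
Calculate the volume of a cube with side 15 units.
Volume = s³
Volume = 15³
Volume = 3375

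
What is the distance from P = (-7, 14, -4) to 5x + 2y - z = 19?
d = |5(-7) + 2(14) + (-1)(-4) - (19)| / √(5² + 2² + (-1)²) = 22/√30 = 4.017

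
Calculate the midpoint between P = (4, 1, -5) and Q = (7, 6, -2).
Midpoint = ((4+7)/2, (1+6)/2, (-5-2)/2) = (5.5, 3.5, -3.5)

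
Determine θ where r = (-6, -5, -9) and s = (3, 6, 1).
r·s = -57, |r|² = 142, |s|² = 46
cos θ = -57/√6532 ≈ -0.7053
θ ≈ 134.9°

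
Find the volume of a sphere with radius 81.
Volume = (4/3) * pi * r³
Volume = (4/3) * pi * 81³
Volume = (4/3) * pi * 531441
Volume = 2226094.86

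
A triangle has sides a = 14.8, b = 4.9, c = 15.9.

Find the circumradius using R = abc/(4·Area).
s = (a+b+c)/2 = 17.8
Area = √(s(s-a)(s-b)(s-c)) = √(17.8·3·12.9·1.9) = 36.1778
R = abc/(4·Area) = (14.8·4.9·15.9)/(4·36.1778) = 1153.068/144.7112 = 7.968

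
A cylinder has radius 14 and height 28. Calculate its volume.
Volume = pi * r² * h
Volume = pi * 14² * 28
Volume = pi * 196 * 28
Volume = pi * 5488
Volume = 17241.06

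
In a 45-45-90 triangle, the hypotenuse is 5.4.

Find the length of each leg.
In a 45-45-90 triangle, hypotenuse = leg·√2  →  leg = hypotenuse/√2
leg = 5.4/√2 = 3.818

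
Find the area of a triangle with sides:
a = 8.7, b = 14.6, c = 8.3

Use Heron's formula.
s = (a+b+c)/2 = (8.7+14.6+8.3)/2 = 15.8
A = √(s(s-a)(s-b)(s-c)) = √(15.8·7.1·1.2·7.5)
A = √1009.62 = 31.77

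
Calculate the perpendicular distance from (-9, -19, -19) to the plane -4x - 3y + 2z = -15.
d = |(-4)(-9) + (-3)(-19) + 2(-19) - (-15)| / √((-4)² + (-3)² + 2²) = 70/√29 = 13.0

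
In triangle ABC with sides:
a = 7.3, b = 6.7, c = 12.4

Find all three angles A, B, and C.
By the law of cosines:
cos(A) = (b² + c² - a²)/(2bc) = 0.874819  →  A = 28.98°
cos(B) = (a² + c² - b²)/(2ac) = 0.895714  →  B = 26.4°
cos(C) = (a² + b² - c²)/(2ab) = -0.568186  →  C = 124.6°
Check: A + B + C = 180.0° ✓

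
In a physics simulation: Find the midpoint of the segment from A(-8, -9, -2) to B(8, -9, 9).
Midpoint = ((-8+8)/2, (-9-9)/2, (-2+9)/2) = (0, -9, 3.5)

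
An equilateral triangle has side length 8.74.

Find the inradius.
For an equilateral triangle, r = s/(2√3) where s is the side.
r = 8.74/(2√3) = 8.74/3.464102 = 2.523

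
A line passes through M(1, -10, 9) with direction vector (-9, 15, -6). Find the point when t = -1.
P(-1) = (1 + (-9)(-1), -10 + 15(-1), 9 + (-6)(-1)) = (10, -25, 15)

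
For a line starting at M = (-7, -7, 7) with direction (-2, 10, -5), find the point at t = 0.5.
P(0.5) = (-7 + (-2)(0.5), -7 + 10(0.5), 7 + (-5)(0.5)) = (-8, -2, 4.5)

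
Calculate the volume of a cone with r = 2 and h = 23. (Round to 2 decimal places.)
Volume = (1/3) * pi * r² * h
Volume = (1/3) * pi * 2² * 23
Volume = (1/3) * pi * 4 * 23
Volume = (1/3) * pi * 92
Volume = 96.34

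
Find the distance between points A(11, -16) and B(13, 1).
Using the distance formula: d = sqrt((x₂-x₁)² + (y₂-y₁)²)
dx = 13 - 11 = 2
dy = 1 - (-16) = 17
d = sqrt(2² + 17²) = sqrt(4 + 289) = sqrt(293) = 17.12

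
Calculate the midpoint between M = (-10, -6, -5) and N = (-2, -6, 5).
Midpoint = ((-10-2)/2, (-6-6)/2, (-5+5)/2) = (-6, -6, 0)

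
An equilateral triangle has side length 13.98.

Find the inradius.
For an equilateral triangle, r = s/(2√3) where s is the side.
r = 13.98/(2√3) = 13.98/3.464102 = 4.036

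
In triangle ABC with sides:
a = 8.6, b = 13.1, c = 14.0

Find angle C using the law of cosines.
cos(C) = (a² + b² - c²)/(2ab)
cos(C) = (8.6² + 13.1² - 14.0²)/(2·8.6·13.1) = 49.57/225.32 = 0.219998
C = arccos(0.219998) = 77.29°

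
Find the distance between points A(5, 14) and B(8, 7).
Using the distance formula: d = sqrt((x₂-x₁)² + (y₂-y₁)²)
dx = 8 - 5 = 3
dy = 7 - 14 = -7
d = sqrt(3² + (-7)²) = sqrt(9 + 49) = sqrt(58) = 7.62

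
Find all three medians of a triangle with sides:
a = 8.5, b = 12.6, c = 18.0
Using m_x = ½√(2y² + 2z² - x²):
m_a = ½√(2·12.6² + 2·18.0² - 8.5²) = ½√893.27 = 14.94
m_b = ½√(2·8.5² + 2·18.0² - 12.6²) = ½√633.74 = 12.59
m_c = ½√(2·8.5² + 2·12.6² - 18.0²) = ½√138.02 = 5.874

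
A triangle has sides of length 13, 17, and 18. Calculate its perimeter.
Perimeter = sum of all sides
Perimeter = 13 + 17 + 18
Perimeter = 48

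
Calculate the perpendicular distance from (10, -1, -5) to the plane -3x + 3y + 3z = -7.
d = |(-3)(10) + 3(-1) + 3(-5) - (-7)| / √((-3)² + 3² + 3²) = 41/√27 = 7.89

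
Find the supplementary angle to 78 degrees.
Supplementary angles sum to 180 degrees.
Other angle = 180 - 78
Other angle = 102 degrees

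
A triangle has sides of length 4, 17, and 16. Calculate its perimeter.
Perimeter = sum of all sides
Perimeter = 4 + 17 + 16
Perimeter = 37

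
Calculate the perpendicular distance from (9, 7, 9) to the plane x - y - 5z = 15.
d = |1(9) + (-1)(7) + (-5)(9) - (15)| / √(1² + (-1)² + (-5)²) = 58/√27 = 11.16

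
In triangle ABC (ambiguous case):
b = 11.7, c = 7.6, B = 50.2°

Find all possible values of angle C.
sin(C)/c = sin(B)/b  →  sin(C) = c·sin(B)/b = 7.6·sin(50.2°)/11.7 = 0.499056
C₁ = arcsin(0.499056) = 29.94°,  C₂ = 180° - C₁ = 150.06°
Check C₂: A = 180° - 50.2° - 150.06° = -20.26° ≤ 0, rejected
C = 29.94° (one solution)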